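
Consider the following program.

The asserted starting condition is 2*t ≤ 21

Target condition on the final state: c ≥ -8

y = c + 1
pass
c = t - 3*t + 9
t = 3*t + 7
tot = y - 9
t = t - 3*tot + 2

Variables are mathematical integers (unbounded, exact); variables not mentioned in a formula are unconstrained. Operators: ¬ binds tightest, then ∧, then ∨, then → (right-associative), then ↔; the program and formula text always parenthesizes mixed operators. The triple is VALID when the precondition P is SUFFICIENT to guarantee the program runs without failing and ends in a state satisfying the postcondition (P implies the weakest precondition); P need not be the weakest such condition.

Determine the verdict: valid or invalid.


Working backward. After the program, c ≥ -8 must hold.
Before t := t - 3*tot + 2: c ≥ -8
Before tot := y - 9: c ≥ -8
Before t := 3*t + 7: c ≥ -8
Before c := t - 3*t + 9: 2*t ≤ 17
Before skip: 2*t ≤ 17
Before y := c + 1: 2*t ≤ 17
The weakest precondition is 2*t ≤ 17.
Check whether 2*t ≤ 21 implies it.
Countermodel: at the initial state t = 9, the precondition holds but the weakest precondition fails.
Answer: invalid


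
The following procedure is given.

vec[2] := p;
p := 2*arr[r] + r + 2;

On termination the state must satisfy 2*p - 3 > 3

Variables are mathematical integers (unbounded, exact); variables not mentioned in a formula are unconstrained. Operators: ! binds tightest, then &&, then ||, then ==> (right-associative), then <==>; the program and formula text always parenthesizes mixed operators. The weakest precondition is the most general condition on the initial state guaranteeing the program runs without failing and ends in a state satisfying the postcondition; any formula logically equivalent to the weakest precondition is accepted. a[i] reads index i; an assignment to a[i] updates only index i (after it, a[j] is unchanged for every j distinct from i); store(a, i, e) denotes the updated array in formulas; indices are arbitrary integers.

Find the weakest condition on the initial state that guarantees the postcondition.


Working backward. After the program, the postcondition 2*p - 3 > 3 must hold; in canonical form it is 2*p > 6.
Before p := 2*arr[r] + r + 2: 4*arr[r] + 2*r > 2
Before vec[2] := p: 4*arr[r] + 2*r > 2
Answer: WP = 4*arr[r] + 2*r > 2


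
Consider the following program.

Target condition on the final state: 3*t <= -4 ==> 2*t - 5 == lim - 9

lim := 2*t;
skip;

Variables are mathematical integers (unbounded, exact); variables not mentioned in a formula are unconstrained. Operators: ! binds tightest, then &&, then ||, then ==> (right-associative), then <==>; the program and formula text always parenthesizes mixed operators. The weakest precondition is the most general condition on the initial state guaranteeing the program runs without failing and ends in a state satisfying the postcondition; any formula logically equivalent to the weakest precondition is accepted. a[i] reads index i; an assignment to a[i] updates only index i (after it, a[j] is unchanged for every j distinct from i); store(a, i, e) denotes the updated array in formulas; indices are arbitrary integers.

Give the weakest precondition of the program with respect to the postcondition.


Working backward. After the program, the postcondition 3*t <= -4 ==> 2*t - 5 == lim - 9 must hold; in canonical form it is 3*t <= -4 ==> 2*t == lim - 4.
Before skip: 3*t <= -4 ==> 2*t == lim - 4
Before lim := 2*t: !(3*t <= -4)
Answer: WP = !(3*t <= -4)


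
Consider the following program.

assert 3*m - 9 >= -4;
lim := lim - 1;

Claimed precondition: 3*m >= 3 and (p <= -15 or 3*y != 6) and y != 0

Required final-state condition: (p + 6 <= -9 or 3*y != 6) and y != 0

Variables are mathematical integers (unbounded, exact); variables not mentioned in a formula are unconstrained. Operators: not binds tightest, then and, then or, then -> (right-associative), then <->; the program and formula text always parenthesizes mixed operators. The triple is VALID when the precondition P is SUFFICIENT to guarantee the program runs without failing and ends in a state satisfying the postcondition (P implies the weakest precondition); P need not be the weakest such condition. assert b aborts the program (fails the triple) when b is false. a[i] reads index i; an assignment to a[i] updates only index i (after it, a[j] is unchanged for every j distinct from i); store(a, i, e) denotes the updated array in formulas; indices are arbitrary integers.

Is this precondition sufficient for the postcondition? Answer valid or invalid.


Working backward. After the program, the postcondition (p + 6 <= -9 or 3*y != 6) and y != 0 must hold; in canonical form it is (p <= -15 or 3*y != 6) and y != 0.
Before lim := lim - 1: (p <= -15 or 3*y != 6) and y != 0
Before assert 3*m - 9 >= -4: 3*m >= 5 and (p <= -15 or 3*y != 6) and y != 0
The weakest precondition is 3*m >= 5 and (p <= -15 or 3*y != 6) and y != 0.
Check whether 3*m >= 3 and (p <= -15 or 3*y != 6) and y != 0 implies it.
Countermodel: at the initial state m = 1, p = -14, y = 1, the precondition holds but the weakest precondition fails.
Answer: invalid


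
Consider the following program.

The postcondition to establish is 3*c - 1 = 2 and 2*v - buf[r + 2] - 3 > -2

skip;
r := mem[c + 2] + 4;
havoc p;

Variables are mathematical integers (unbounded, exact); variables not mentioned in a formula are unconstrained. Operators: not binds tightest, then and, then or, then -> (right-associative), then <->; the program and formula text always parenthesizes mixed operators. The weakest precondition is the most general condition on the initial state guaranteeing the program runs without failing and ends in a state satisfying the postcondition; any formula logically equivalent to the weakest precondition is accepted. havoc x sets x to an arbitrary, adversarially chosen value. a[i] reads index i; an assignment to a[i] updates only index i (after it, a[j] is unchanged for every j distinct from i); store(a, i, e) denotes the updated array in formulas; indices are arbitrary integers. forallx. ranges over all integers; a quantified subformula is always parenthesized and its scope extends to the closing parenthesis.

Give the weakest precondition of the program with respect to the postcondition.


Working backward. After the program, the postcondition 3*c - 1 = 2 and 2*v - buf[r + 2] - 3 > -2 must hold; in canonical form it is 3*c = 3 and 2*v > buf[r + 2] + 1.
Before havoc p: 3*c = 3 and 2*v > buf[r + 2] + 1
Before r := mem[c + 2] + 4: 3*c = 3 and 2*v > buf[mem[c + 2] + 6] + 1
Before skip: 3*c = 3 and 2*v > buf[mem[c + 2] + 6] + 1
Answer: WP = 3*c = 3 and 2*v > buf[mem[c + 2] + 6] + 1


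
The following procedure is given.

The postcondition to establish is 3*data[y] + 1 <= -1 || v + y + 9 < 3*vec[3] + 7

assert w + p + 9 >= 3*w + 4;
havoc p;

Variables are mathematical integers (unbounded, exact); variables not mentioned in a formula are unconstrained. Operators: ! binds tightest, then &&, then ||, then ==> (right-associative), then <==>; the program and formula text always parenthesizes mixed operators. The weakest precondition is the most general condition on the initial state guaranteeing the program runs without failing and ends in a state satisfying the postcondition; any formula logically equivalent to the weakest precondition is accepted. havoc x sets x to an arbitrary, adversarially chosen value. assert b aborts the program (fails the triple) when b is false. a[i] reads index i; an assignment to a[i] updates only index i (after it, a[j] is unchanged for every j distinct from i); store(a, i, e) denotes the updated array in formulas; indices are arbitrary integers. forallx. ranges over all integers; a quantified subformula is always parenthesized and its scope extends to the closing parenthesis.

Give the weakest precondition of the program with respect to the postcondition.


Working backward. After the program, the postcondition 3*data[y] + 1 <= -1 || v + y + 9 < 3*vec[3] + 7 must hold; in canonical form it is 3*data[y] <= -2 || v + y < 3*vec[3] - 2.
Before havoc p: 3*data[y] <= -2 || v + y < 3*vec[3] - 2
Before assert w + p + 9 >= 3*w + 4: p >= 2*w - 5 && (3*data[y] <= -2 || v + y < 3*vec[3] - 2)
Answer: WP = p >= 2*w - 5 && (3*data[y] <= -2 || v + y < 3*vec[3] - 2)


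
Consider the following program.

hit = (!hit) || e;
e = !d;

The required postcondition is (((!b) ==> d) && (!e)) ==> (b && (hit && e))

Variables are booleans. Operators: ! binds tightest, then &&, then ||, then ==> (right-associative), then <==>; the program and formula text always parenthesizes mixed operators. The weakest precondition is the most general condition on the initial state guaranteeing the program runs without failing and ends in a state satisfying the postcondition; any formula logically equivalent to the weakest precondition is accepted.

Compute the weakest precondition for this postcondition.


Working backward. After the program, the postcondition (((!b) ==> d) && (!e)) ==> (b && (hit && e)) must hold; in canonical form it is (((!b) ==> d) && (!e)) ==> (b && hit && e).
Before e := !d: (((!b) ==> d) && d) ==> (b && hit && (!d))
Before hit := (!hit) || e: (((!b) ==> d) && d) ==> (b && ((!hit) || e) && (!d))
Answer: WP = (((!b) ==> d) && d) ==> (b && ((!hit) || e) && (!d))


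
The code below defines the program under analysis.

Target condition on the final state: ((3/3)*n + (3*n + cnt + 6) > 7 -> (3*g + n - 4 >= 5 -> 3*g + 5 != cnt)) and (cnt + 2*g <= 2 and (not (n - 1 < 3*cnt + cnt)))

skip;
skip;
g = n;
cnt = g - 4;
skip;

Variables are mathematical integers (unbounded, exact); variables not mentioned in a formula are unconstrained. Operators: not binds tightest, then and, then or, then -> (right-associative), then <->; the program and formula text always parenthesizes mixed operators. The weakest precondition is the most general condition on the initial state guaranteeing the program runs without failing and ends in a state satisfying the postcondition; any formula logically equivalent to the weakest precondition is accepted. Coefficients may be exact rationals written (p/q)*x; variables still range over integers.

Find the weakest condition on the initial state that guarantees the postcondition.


Working backward. After the program, the postcondition ((3/3)*n + (3*n + cnt + 6) > 7 -> (3*g + n - 4 >= 5 -> 3*g + 5 != cnt)) and (cnt + 2*g <= 2 and (not (n - 1 < 3*cnt + cnt))) must hold; in canonical form it is (cnt + 4*n > 1 -> (3*g + n >= 9 -> 3*g != cnt - 5)) and cnt + 2*g <= 2 and (not (n < 4*cnt + 1)).
Before skip: (cnt + 4*n > 1 -> (3*g + n >= 9 -> 3*g != cnt - 5)) and cnt + 2*g <= 2 and (not (n < 4*cnt + 1))
Before cnt := g - 4: (g + 4*n > 5 -> (3*g + n >= 9 -> 2*g != -9)) and 3*g <= 6 and (not (n < 4*g - 15))
Before g := n: (5*n > 5 -> (4*n >= 9 -> 2*n != -9)) and 3*n <= 6 and (not (3*n > 15))
Before skip: (5*n > 5 -> (4*n >= 9 -> 2*n != -9)) and 3*n <= 6 and (not (3*n > 15))
Before skip: (5*n > 5 -> (4*n >= 9 -> 2*n != -9)) and 3*n <= 6 and (not (3*n > 15))
Answer: WP = (5*n > 5 -> (4*n >= 9 -> 2*n != -9)) and 3*n <= 6 and (not (3*n > 15))


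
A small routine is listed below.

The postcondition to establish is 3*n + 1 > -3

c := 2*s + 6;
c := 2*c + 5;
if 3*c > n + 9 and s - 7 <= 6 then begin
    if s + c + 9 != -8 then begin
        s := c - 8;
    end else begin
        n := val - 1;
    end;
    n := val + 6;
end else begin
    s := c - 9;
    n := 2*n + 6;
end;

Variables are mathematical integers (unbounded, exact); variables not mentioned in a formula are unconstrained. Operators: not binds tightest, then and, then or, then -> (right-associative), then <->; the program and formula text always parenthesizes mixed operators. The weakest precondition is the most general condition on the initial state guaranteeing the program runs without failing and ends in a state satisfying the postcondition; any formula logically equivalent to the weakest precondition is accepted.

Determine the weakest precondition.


Working backward. After the program, the postcondition 3*n + 1 > -3 must hold; in canonical form it is 3*n > -4.
Then branch requires (c + s != -17 -> 3*val > -22) and ((not (c + s != -17)) -> 3*val > -22); else branch requires 6*n > -22.
Before the if: ((3*c > n + 9 and s <= 13) -> ((c + s != -17 -> 3*val > -22) and ((not (c + s != -17)) -> 3*val > -22))) and ((not (3*c > n + 9 and s <= 13)) -> 6*n > -22)
Before c := 2*c + 5: ((6*c > n - 6 and s <= 13) -> ((2*c + s != -22 -> 3*val > -22) and ((not (2*c + s != -22)) -> 3*val > -22))) and ((not (6*c > n - 6 and s <= 13)) -> 6*n > -22)
Before c := 2*s + 6: ((12*s > n - 42 and s <= 13) -> ((5*s != -34 -> 3*val > -22) and ((not (5*s != -34)) -> 3*val > -22))) and ((not (12*s > n - 42 and s <= 13)) -> 6*n > -22)
Answer: WP = ((12*s > n - 42 and s <= 13) -> ((5*s != -34 -> 3*val > -22) and ((not (5*s != -34)) -> 3*val > -22))) and ((not (12*s > n - 42 and s <= 13)) -> 6*n > -22)


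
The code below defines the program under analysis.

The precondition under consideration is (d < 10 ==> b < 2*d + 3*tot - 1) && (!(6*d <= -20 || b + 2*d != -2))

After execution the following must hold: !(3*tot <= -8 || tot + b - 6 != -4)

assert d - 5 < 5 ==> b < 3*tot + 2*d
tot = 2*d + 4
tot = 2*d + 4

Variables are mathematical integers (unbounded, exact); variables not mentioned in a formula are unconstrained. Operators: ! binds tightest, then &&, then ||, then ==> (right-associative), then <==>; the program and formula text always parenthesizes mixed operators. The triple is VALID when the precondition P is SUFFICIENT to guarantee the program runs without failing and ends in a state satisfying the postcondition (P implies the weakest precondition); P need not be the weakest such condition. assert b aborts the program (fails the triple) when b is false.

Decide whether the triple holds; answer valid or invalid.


Working backward. After the program, the postcondition !(3*tot <= -8 || tot + b - 6 != -4) must hold; in canonical form it is !(3*tot <= -8 || b + tot != 2).
Before tot := 2*d + 4: !(6*d <= -20 || b + 2*d != -2)
Before tot := 2*d + 4: !(6*d <= -20 || b + 2*d != -2)
Before assert d - 5 < 5 ==> b < 3*tot + 2*d: (d < 10 ==> b < 2*d + 3*tot) && (!(6*d <= -20 || b + 2*d != -2))
The weakest precondition is (d < 10 ==> b < 2*d + 3*tot) && (!(6*d <= -20 || b + 2*d != -2)).
Check whether (d < 10 ==> b < 2*d + 3*tot - 1) && (!(6*d <= -20 || b + 2*d != -2)) implies it.
Every state satisfying the precondition satisfies the weakest precondition: the implication holds.
Answer: valid


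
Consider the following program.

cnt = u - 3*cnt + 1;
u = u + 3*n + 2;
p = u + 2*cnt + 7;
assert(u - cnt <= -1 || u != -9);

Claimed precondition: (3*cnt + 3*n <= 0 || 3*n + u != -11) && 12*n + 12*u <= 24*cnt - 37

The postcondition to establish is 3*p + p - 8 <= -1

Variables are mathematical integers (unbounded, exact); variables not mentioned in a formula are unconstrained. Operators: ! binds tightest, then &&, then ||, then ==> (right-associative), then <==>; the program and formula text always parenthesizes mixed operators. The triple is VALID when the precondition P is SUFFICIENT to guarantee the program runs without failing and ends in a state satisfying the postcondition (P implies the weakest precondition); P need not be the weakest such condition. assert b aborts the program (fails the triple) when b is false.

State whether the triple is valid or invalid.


Working backward. After the program, the postcondition 3*p + p - 8 <= -1 must hold; in canonical form it is 4*p <= 7.
Before assert u - cnt <= -1 || u != -9: (u <= cnt - 1 || u != -9) && 4*p <= 7
Before p := u + 2*cnt + 7: (u <= cnt - 1 || u != -9) && 8*cnt + 4*u <= -21
Before u := u + 3*n + 2: (3*n + u <= cnt - 3 || 3*n + u != -11) && 8*cnt + 12*n + 4*u <= -29
Before cnt := u - 3*cnt + 1: (3*cnt + 3*n <= -2 || 3*n + u != -11) && 12*n + 12*u <= 24*cnt - 37
The weakest precondition is (3*cnt + 3*n <= -2 || 3*n + u != -11) && 12*n + 12*u <= 24*cnt - 37.
Check whether (3*cnt + 3*n <= 0 || 3*n + u != -11) && 12*n + 12*u <= 24*cnt - 37 implies it.
Countermodel: at the initial state cnt = 0, n = 0, u = -11, the precondition holds but the weakest precondition fails.
Answer: invalid


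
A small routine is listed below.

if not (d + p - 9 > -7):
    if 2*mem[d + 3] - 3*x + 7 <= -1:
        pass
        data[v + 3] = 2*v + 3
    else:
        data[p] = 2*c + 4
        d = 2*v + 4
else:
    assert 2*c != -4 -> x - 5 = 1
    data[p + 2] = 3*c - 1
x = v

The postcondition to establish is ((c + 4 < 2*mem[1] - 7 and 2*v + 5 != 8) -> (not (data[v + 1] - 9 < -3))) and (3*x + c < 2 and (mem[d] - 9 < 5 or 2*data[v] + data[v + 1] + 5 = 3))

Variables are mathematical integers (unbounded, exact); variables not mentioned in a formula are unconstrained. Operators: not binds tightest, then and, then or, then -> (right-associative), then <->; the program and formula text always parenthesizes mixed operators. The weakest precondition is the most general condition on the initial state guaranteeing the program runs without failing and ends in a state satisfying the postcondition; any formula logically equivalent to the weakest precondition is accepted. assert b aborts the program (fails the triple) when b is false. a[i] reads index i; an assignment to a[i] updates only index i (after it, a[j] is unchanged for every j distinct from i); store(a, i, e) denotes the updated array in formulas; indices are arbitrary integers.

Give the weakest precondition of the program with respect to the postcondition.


Working backward. After the program, the postcondition ((c + 4 < 2*mem[1] - 7 and 2*v + 5 != 8) -> (not (data[v + 1] - 9 < -3))) and (3*x + c < 2 and (mem[d] - 9 < 5 or 2*data[v] + data[v + 1] + 5 = 3)) must hold; in canonical form it is ((c < 2*mem[1] - 11 and 2*v != 3) -> (not (data[v + 1] < 6))) and c + 3*x < 2 and (mem[d] < 14 or data[v + 1] + 2*data[v] = -2).
Before x := v: ((c < 2*mem[1] - 11 and 2*v != 3) -> (not (data[v + 1] < 6))) and c + 3*v < 2 and (mem[d] < 14 or data[v + 1] + 2*data[v] = -2)
Then branch requires (2*mem[d + 3] <= 3*x - 8 -> (((c < 2*mem[1] - 11 and 2*v != 3) -> (not (store(data, v + 3, 2*v + 3)[v + 1] < 6))) and c + 3*v < 2 and (mem[d] < 14 or store(data, v + 3, 2*v + 3)[v + 1] + 2*store(data, v + 3, 2*v + 3)[v] = -2))) and ((not (2*mem[d + 3] <= 3*x - 8)) -> (((c < 2*mem[1] - 11 and 2*v != 3) -> (not (store(data, p, 2*c + 4)[v + 1] < 6))) and c + 3*v < 2 and (mem[2*v + 4] < 14 or store(data, p, 2*c + 4)[v + 1] + 2*store(data, p, 2*c + 4)[v] = -2))); else branch requires (2*c != -4 -> x = 6) and ((c < 2*mem[1] - 11 and 2*v != 3) -> (not (store(data, p + 2, 3*c - 1)[v + 1] < 6))) and c + 3*v < 2 and (mem[d] < 14 or store(data, p + 2, 3*c - 1)[v + 1] + 2*store(data, p + 2, 3*c - 1)[v] = -2).
Before the if: ((not (d + p > 2)) -> ((2*mem[d + 3] <= 3*x - 8 -> (((c < 2*mem[1] - 11 and 2*v != 3) -> (not (store(data, v + 3, 2*v + 3)[v + 1] < 6))) and c + 3*v < 2 and (mem[d] < 14 or store(data, v + 3, 2*v + 3)[v + 1] + 2*store(data, v + 3, 2*v + 3)[v] = -2))) and ((not (2*mem[d + 3] <= 3*x - 8)) -> (((c < 2*mem[1] - 11 and 2*v != 3) -> (not (store(data, p, 2*c + 4)[v + 1] < 6))) and c + 3*v < 2 and (mem[2*v + 4] < 14 or store(data, p, 2*c + 4)[v + 1] + 2*store(data, p, 2*c + 4)[v] = -2))))) and (d + p > 2 -> ((2*c != -4 -> x = 6) and ((c < 2*mem[1] - 11 and 2*v != 3) -> (not (store(data, p + 2, 3*c - 1)[v + 1] < 6))) and c + 3*v < 2 and (mem[d] < 14 or store(data, p + 2, 3*c - 1)[v + 1] + 2*store(data, p + 2, 3*c - 1)[v] = -2)))
Answer: WP = ((not (d + p > 2)) -> ((2*mem[d + 3] <= 3*x - 8 -> (((c < 2*mem[1] - 11 and 2*v != 3) -> (not (store(data, v + 3, 2*v + 3)[v + 1] < 6))) and c + 3*v < 2 and (mem[d] < 14 or store(data, v + 3, 2*v + 3)[v + 1] + 2*store(data, v + 3, 2*v + 3)[v] = -2))) and ((not (2*mem[d + 3] <= 3*x - 8)) -> (((c < 2*mem[1] - 11 and 2*v != 3) -> (not (store(data, p, 2*c + 4)[v + 1] < 6))) and c + 3*v < 2 and (mem[2*v + 4] < 14 or store(data, p, 2*c + 4)[v + 1] + 2*store(data, p, 2*c + 4)[v] = -2))))) and (d + p > 2 -> ((2*c != -4 -> x = 6) and ((c < 2*mem[1] - 11 and 2*v != 3) -> (not (store(data, p + 2, 3*c - 1)[v + 1] < 6))) and c + 3*v < 2 and (mem[d] < 14 or store(data, p + 2, 3*c - 1)[v + 1] + 2*store(data, p + 2, 3*c - 1)[v] = -2)))


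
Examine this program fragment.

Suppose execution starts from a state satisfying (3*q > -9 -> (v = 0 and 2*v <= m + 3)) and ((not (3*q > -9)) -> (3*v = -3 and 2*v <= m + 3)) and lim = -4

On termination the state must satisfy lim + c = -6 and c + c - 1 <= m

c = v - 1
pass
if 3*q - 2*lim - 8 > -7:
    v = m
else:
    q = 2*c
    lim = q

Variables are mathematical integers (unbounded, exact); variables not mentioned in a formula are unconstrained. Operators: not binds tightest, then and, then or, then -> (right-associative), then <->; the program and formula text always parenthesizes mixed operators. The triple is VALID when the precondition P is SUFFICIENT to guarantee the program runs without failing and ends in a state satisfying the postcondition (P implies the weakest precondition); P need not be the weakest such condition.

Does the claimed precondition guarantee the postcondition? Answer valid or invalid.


Working backward. After the program, the postcondition lim + c = -6 and c + c - 1 <= m must hold; in canonical form it is c + lim = -6 and 2*c <= m + 1.
Then branch requires c + lim = -6 and 2*c <= m + 1; else branch requires 3*c = -6 and 2*c <= m + 1.
Before the if: (3*q > 2*lim + 1 -> (c + lim = -6 and 2*c <= m + 1)) and ((not (3*q > 2*lim + 1)) -> (3*c = -6 and 2*c <= m + 1))
Before skip: (3*q > 2*lim + 1 -> (c + lim = -6 and 2*c <= m + 1)) and ((not (3*q > 2*lim + 1)) -> (3*c = -6 and 2*c <= m + 1))
Before c := v - 1: (3*q > 2*lim + 1 -> (lim + v = -5 and 2*v <= m + 3)) and ((not (3*q > 2*lim + 1)) -> (3*v = -3 and 2*v <= m + 3))
The weakest precondition is (3*q > 2*lim + 1 -> (lim + v = -5 and 2*v <= m + 3)) and ((not (3*q > 2*lim + 1)) -> (3*v = -3 and 2*v <= m + 3)).
Check whether (3*q > -9 -> (v = 0 and 2*v <= m + 3)) and ((not (3*q > -9)) -> (3*v = -3 and 2*v <= m + 3)) and lim = -4 implies it.
Countermodel: at the initial state lim = -4, m = -3, q = -2, v = 0, the precondition holds but the weakest precondition fails.
Answer: invalid


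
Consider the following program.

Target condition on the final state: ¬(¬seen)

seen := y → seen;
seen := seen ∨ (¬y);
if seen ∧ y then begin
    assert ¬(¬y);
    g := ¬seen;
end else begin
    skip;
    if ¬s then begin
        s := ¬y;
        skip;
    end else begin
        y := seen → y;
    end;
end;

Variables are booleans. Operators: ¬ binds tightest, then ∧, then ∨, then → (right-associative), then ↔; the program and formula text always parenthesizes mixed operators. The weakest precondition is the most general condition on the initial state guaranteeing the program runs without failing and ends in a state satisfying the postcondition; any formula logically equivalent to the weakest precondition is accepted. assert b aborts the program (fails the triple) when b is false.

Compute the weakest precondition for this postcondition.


Working backward. After the program, the postcondition ¬(¬seen) must hold; in canonical form it is seen.
Then branch requires y ∧ seen; else branch requires ((¬s) → seen) ∧ (s → seen).
Before the if: ((seen ∧ y) → (y ∧ seen)) ∧ ((¬(seen ∧ y)) → (((¬s) → seen) ∧ (s → seen)))
Before seen := seen ∨ (¬y): (((seen ∨ (¬y)) ∧ y) → (y ∧ (seen ∨ (¬y)))) ∧ ((¬((seen ∨ (¬y)) ∧ y)) → (((¬s) → (seen ∨ (¬y))) ∧ (s → (seen ∨ (¬y)))))
Before seen := y → seen: ((((y → seen) ∨ (¬y)) ∧ y) → (y ∧ ((y → seen) ∨ (¬y)))) ∧ ((¬(((y → seen) ∨ (¬y)) ∧ y)) → (((¬s) → ((y → seen) ∨ (¬y))) ∧ (s → ((y → seen) ∨ (¬y)))))
Answer: WP = ((((y → seen) ∨ (¬y)) ∧ y) → (y ∧ ((y → seen) ∨ (¬y)))) ∧ ((¬(((y → seen) ∨ (¬y)) ∧ y)) → (((¬s) → ((y → seen) ∨ (¬y))) ∧ (s → ((y → seen) ∨ (¬y)))))


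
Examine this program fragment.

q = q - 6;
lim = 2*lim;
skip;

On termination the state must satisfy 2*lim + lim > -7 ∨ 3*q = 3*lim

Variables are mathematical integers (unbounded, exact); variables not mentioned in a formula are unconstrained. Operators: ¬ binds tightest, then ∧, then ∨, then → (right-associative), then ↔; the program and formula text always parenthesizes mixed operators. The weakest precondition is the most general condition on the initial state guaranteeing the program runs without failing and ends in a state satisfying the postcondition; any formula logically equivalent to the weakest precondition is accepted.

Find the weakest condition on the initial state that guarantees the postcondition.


Working backward. After the program, the postcondition 2*lim + lim > -7 ∨ 3*q = 3*lim must hold; in canonical form it is 3*lim > -7 ∨ 3*q = 3*lim.
Before skip: 3*lim > -7 ∨ 3*q = 3*lim
Before lim := 2*lim: 6*lim > -7 ∨ 3*q = 6*lim
Before q := q - 6: 6*lim > -7 ∨ 3*q = 6*lim + 18
Answer: WP = 6*lim > -7 ∨ 3*q = 6*lim + 18


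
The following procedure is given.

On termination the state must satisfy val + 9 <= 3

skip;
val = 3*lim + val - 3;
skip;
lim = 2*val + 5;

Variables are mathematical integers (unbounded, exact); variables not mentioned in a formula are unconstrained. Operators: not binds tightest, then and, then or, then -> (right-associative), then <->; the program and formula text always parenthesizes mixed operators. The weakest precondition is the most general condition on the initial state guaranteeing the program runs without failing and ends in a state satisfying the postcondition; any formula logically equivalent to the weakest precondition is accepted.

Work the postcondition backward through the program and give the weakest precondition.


Working backward. After the program, the postcondition val + 9 <= 3 must hold; in canonical form it is val <= -6.
Before lim := 2*val + 5: val <= -6
Before skip: val <= -6
Before val := 3*lim + val - 3: 3*lim + val <= -3
Before skip: 3*lim + val <= -3
Answer: WP = 3*lim + val <= -3


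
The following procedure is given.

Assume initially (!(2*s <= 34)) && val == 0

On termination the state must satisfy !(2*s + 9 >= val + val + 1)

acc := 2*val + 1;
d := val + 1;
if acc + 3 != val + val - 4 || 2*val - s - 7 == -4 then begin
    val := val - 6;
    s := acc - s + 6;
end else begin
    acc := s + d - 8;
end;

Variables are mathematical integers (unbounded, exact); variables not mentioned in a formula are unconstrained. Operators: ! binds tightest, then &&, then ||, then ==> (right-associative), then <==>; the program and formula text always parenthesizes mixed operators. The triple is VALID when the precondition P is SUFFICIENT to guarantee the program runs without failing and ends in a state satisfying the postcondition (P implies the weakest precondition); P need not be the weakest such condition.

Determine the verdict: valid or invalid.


Working backward. After the program, the postcondition !(2*s + 9 >= val + val + 1) must hold; in canonical form it is !(2*s >= 2*val - 8).
Then branch requires !(2*acc >= 2*s + 2*val - 32); else branch requires !(2*s >= 2*val - 8).
Before the if: ((acc != 2*val - 7 || 2*val == s + 3) ==> (!(2*acc >= 2*s + 2*val - 32))) && ((!(acc != 2*val - 7 || 2*val == s + 3)) ==> (!(2*s >= 2*val - 8)))
Before d := val + 1: ((acc != 2*val - 7 || 2*val == s + 3) ==> (!(2*acc >= 2*s + 2*val - 32))) && ((!(acc != 2*val - 7 || 2*val == s + 3)) ==> (!(2*s >= 2*val - 8)))
Before acc := 2*val + 1: !(2*val >= 2*s - 34)
The weakest precondition is !(2*val >= 2*s - 34).
Check whether (!(2*s <= 34)) && val == 0 implies it.
Every state satisfying the precondition satisfies the weakest precondition: the implication holds.
Answer: valid


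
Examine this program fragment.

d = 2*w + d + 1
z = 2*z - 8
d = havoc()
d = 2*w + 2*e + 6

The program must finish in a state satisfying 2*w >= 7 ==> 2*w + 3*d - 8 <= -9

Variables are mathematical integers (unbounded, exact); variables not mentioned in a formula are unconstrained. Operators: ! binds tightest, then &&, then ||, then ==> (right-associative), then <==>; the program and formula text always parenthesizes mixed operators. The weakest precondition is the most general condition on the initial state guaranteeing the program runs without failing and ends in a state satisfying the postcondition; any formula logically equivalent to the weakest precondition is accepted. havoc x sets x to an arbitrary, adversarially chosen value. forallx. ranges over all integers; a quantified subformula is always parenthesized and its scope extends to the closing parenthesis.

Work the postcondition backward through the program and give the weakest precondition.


Working backward. After the program, the postcondition 2*w >= 7 ==> 2*w + 3*d - 8 <= -9 must hold; in canonical form it is 2*w >= 7 ==> 3*d + 2*w <= -1.
Before d := 2*w + 2*e + 6: 2*w >= 7 ==> 6*e + 8*w <= -19
Before havoc d: 2*w >= 7 ==> 6*e + 8*w <= -19
Before z := 2*z - 8: 2*w >= 7 ==> 6*e + 8*w <= -19
Before d := 2*w + d + 1: 2*w >= 7 ==> 6*e + 8*w <= -19
Answer: WP = 2*w >= 7 ==> 6*e + 8*w <= -19


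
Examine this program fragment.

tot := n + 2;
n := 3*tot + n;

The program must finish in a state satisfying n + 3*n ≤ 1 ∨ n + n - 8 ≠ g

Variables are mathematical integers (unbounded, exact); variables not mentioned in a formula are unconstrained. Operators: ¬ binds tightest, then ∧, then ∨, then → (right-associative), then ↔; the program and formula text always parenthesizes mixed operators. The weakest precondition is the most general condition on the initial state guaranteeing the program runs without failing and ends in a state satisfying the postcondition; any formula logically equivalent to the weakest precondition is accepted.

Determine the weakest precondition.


Working backward. After the program, the postcondition n + 3*n ≤ 1 ∨ n + n - 8 ≠ g must hold; in canonical form it is 4*n ≤ 1 ∨ 2*n ≠ g + 8.
Before n := 3*tot + n: 4*n + 12*tot ≤ 1 ∨ 2*n + 6*tot ≠ g + 8
Before tot := n + 2: 16*n ≤ -23 ∨ 8*n ≠ g - 4
Answer: WP = 16*n ≤ -23 ∨ 8*n ≠ g - 4


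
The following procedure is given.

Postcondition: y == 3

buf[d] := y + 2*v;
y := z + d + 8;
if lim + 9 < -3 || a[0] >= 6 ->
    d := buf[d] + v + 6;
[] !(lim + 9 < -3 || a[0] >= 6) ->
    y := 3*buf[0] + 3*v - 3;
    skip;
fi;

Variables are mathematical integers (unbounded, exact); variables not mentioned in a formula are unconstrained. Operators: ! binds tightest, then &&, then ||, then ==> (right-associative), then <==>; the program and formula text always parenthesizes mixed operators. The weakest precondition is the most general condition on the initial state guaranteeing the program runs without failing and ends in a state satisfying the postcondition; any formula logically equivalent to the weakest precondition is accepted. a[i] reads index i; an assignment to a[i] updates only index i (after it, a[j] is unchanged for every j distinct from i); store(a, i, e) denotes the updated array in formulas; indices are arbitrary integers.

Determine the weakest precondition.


Working backward. After the program, y == 3 must hold.
Then branch requires y == 3; else branch requires 3*buf[0] + 3*v == 6.
Before the if: ((lim < -12 || a[0] >= 6) ==> y == 3) && ((!(lim < -12 || a[0] >= 6)) ==> 3*buf[0] + 3*v == 6)
Before y := z + d + 8: ((lim < -12 || a[0] >= 6) ==> d + z == -5) && ((!(lim < -12 || a[0] >= 6)) ==> 3*buf[0] + 3*v == 6)
Before buf[d] := y + 2*v: ((lim < -12 || a[0] >= 6) ==> d + z == -5) && ((!(lim < -12 || a[0] >= 6)) ==> 3*store(buf, d, 2*v + y)[0] + 3*v == 6)
Answer: WP = ((lim < -12 || a[0] >= 6) ==> d + z == -5) && ((!(lim < -12 || a[0] >= 6)) ==> 3*store(buf, d, 2*v + y)[0] + 3*v == 6)


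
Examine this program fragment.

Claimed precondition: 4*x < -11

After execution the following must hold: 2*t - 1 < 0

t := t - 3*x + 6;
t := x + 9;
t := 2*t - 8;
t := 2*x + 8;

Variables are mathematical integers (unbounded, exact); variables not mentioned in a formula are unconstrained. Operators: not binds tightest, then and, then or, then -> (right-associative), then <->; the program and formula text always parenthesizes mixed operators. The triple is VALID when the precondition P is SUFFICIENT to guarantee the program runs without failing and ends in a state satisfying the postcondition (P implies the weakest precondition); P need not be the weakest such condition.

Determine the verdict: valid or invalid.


Working backward. After the program, the postcondition 2*t - 1 < 0 must hold; in canonical form it is 2*t < 1.
Before t := 2*x + 8: 4*x < -15
Before t := 2*t - 8: 4*x < -15
Before t := x + 9: 4*x < -15
Before t := t - 3*x + 6: 4*x < -15
The weakest precondition is 4*x < -15.
Check whether 4*x < -11 implies it.
Countermodel: at the initial state x = -3, the precondition holds but the weakest precondition fails.
Answer: invalid


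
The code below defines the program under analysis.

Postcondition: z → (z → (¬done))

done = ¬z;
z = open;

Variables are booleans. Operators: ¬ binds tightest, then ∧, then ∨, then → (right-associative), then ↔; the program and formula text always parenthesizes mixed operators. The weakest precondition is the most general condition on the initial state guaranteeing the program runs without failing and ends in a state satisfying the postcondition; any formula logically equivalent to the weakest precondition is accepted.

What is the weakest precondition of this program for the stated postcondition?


Working backward. After the program, z → (z → (¬done)) must hold.
Before z := open: open → (open → (¬done))
Before done := ¬z: open → (open → z)
Answer: WP = open → (open → z)


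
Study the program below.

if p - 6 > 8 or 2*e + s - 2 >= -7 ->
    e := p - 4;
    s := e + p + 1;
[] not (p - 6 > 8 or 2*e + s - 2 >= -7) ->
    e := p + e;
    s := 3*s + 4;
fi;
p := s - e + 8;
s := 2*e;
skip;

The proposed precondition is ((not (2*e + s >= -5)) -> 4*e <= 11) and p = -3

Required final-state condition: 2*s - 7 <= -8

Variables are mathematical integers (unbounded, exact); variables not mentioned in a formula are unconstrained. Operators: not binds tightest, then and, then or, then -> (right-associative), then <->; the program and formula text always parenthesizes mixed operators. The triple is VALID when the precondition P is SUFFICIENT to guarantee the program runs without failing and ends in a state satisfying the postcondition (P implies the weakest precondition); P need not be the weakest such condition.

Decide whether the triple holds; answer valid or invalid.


Working backward. After the program, the postcondition 2*s - 7 <= -8 must hold; in canonical form it is 2*s <= -1.
Before skip: 2*s <= -1
Before s := 2*e: 4*e <= -1
Before p := s - e + 8: 4*e <= -1
Then branch requires 4*p <= 15; else branch requires 4*e + 4*p <= -1.
Before the if: ((p > 14 or 2*e + s >= -5) -> 4*p <= 15) and ((not (p > 14 or 2*e + s >= -5)) -> 4*e + 4*p <= -1)
The weakest precondition is ((p > 14 or 2*e + s >= -5) -> 4*p <= 15) and ((not (p > 14 or 2*e + s >= -5)) -> 4*e + 4*p <= -1).
Check whether ((not (2*e + s >= -5)) -> 4*e <= 11) and p = -3 implies it.
Every state satisfying the precondition satisfies the weakest precondition: the implication holds.
Answer: valid


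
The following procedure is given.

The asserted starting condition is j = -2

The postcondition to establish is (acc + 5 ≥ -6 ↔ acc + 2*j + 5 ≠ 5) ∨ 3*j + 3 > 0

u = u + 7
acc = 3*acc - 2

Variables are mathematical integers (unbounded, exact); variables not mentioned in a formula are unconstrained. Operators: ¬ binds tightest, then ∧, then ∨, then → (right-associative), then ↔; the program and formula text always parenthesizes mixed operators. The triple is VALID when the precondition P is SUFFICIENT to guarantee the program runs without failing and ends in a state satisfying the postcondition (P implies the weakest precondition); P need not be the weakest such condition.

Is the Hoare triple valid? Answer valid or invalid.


Working backward. After the program, the postcondition (acc + 5 ≥ -6 ↔ acc + 2*j + 5 ≠ 5) ∨ 3*j + 3 > 0 must hold; in canonical form it is (acc ≥ -11 ↔ acc + 2*j ≠ 0) ∨ 3*j > -3.
Before acc := 3*acc - 2: (3*acc ≥ -9 ↔ 3*acc + 2*j ≠ 2) ∨ 3*j > -3
Before u := u + 7: (3*acc ≥ -9 ↔ 3*acc + 2*j ≠ 2) ∨ 3*j > -3
The weakest precondition is (3*acc ≥ -9 ↔ 3*acc + 2*j ≠ 2) ∨ 3*j > -3.
Check whether j = -2 implies it.
Countermodel: at the initial state acc = -4, j = -2, the precondition holds but the weakest precondition fails.
Answer: invalid


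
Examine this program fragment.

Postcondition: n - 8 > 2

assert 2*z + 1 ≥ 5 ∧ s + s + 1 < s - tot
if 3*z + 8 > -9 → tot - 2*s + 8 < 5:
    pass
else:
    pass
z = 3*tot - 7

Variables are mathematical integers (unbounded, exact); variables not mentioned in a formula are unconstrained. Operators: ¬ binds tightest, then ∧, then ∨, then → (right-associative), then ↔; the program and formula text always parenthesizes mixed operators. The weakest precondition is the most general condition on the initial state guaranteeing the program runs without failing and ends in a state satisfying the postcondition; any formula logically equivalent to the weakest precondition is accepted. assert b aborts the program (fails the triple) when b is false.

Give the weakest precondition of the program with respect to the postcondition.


Working backward. After the program, the postcondition n - 8 > 2 must hold; in canonical form it is n > 10.
Before z := 3*tot - 7: n > 10
Then branch requires n > 10; else branch requires n > 10.
Before the if: ((3*z > -17 → tot < 2*s - 3) → n > 10) ∧ ((¬(3*z > -17 → tot < 2*s - 3)) → n > 10)
Before assert 2*z + 1 ≥ 5 ∧ s + s + 1 < s - tot: 2*z ≥ 4 ∧ s + tot < -1 ∧ ((3*z > -17 → tot < 2*s - 3) → n > 10) ∧ ((¬(3*z > -17 → tot < 2*s - 3)) → n > 10)
Answer: WP = 2*z ≥ 4 ∧ s + tot < -1 ∧ ((3*z > -17 → tot < 2*s - 3) → n > 10) ∧ ((¬(3*z > -17 → tot < 2*s - 3)) → n > 10)


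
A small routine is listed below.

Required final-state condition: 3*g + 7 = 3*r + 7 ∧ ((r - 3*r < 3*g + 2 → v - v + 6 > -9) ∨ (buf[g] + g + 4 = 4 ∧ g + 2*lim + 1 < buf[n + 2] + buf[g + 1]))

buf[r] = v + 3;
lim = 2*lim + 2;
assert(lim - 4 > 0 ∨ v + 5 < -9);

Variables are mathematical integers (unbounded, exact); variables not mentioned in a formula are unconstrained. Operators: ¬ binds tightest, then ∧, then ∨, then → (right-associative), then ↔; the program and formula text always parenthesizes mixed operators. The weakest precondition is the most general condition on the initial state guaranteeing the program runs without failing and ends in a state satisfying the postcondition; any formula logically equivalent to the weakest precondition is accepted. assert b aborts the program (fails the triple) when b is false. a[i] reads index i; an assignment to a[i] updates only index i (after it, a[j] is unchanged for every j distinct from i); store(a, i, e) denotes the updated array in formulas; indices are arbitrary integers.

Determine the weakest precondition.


Working backward. After the program, the postcondition 3*g + 7 = 3*r + 7 ∧ ((r - 3*r < 3*g + 2 → v - v + 6 > -9) ∨ (buf[g] + g + 4 = 4 ∧ g + 2*lim + 1 < buf[n + 2] + buf[g + 1])) must hold; in canonical form it is 3*g = 3*r.
Before assert lim - 4 > 0 ∨ v + 5 < -9: (lim > 4 ∨ v < -14) ∧ 3*g = 3*r
Before lim := 2*lim + 2: (2*lim > 2 ∨ v < -14) ∧ 3*g = 3*r
Before buf[r] := v + 3: (2*lim > 2 ∨ v < -14) ∧ 3*g = 3*r
Answer: WP = (2*lim > 2 ∨ v < -14) ∧ 3*g = 3*r


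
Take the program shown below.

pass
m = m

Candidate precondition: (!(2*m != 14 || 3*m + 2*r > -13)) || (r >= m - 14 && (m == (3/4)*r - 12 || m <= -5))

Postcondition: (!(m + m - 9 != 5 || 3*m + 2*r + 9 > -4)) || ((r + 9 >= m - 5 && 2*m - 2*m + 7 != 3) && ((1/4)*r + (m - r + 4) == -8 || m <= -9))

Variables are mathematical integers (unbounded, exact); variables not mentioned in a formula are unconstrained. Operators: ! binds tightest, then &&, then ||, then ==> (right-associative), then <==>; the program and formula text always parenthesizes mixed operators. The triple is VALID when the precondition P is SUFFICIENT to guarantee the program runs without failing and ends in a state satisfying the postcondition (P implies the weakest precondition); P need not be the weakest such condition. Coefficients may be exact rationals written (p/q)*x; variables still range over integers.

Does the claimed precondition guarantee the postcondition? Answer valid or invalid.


Working backward. After the program, the postcondition (!(m + m - 9 != 5 || 3*m + 2*r + 9 > -4)) || ((r + 9 >= m - 5 && 2*m - 2*m + 7 != 3) && ((1/4)*r + (m - r + 4) == -8 || m <= -9)) must hold; in canonical form it is (!(2*m != 14 || 3*m + 2*r > -13)) || (r >= m - 14 && (m == (3/4)*r - 12 || m <= -9)).
Before m := m: (!(2*m != 14 || 3*m + 2*r > -13)) || (r >= m - 14 && (m == (3/4)*r - 12 || m <= -9))
Before skip: (!(2*m != 14 || 3*m + 2*r > -13)) || (r >= m - 14 && (m == (3/4)*r - 12 || m <= -9))
The weakest precondition is (!(2*m != 14 || 3*m + 2*r > -13)) || (r >= m - 14 && (m == (3/4)*r - 12 || m <= -9)).
Check whether (!(2*m != 14 || 3*m + 2*r > -13)) || (r >= m - 14 && (m == (3/4)*r - 12 || m <= -5)) implies it.
Countermodel: at the initial state m = -5, r = 0, the precondition holds but the weakest precondition fails.
Answer: invalid
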